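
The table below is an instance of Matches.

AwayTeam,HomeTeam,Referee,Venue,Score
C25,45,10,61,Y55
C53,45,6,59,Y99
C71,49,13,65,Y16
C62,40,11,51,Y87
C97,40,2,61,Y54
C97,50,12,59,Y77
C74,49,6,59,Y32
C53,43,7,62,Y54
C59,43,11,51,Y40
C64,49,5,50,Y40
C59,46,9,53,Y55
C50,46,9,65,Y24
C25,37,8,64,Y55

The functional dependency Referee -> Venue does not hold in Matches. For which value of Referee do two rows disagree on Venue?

9

Referee=10: 1 row → Venue = 61 ✓
Referee=6: 2 rows → Venue = 59, 59 ✓
Referee=13: 1 row → Venue = 65 ✓
Referee=11: 2 rows → Venue = 51, 51 ✓
Referee=2: 1 row → Venue = 61 ✓
Referee=12: 1 row → Venue = 59 ✓
Referee=7: 1 row → Venue = 62 ✓
Referee=5: 1 row → Venue = 50 ✓
Referee=9: 2 rows → Venue takes values {53, 65} — violation
Referee=8: 1 row → Venue = 64 ✓
The only Referee value with inconsistent Venue is Referee=9.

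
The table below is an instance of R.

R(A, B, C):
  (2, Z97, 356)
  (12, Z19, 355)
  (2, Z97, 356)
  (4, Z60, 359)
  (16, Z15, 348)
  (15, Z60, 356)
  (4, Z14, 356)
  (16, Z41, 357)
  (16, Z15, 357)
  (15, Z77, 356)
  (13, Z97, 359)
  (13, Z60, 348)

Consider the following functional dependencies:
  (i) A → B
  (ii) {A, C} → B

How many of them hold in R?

0

(i) A → B: A=4: 2 rows → B takes values {Z60, Z14} — violation; A=16: 3 rows → B takes values {Z15, Z41} — violation; A=15: 2 rows → B takes values {Z60, Z77} — violation; A=13: 2 rows → B takes values {Z97, Z60} — violation — fails.
(ii) {A, C} → B: (A=15, C=356): 2 rows → B takes values {Z60, Z77} — violation; (A=16, C=357): 2 rows → B takes values {Z41, Z15} — violation — fails.
None of the 2 dependencies hold.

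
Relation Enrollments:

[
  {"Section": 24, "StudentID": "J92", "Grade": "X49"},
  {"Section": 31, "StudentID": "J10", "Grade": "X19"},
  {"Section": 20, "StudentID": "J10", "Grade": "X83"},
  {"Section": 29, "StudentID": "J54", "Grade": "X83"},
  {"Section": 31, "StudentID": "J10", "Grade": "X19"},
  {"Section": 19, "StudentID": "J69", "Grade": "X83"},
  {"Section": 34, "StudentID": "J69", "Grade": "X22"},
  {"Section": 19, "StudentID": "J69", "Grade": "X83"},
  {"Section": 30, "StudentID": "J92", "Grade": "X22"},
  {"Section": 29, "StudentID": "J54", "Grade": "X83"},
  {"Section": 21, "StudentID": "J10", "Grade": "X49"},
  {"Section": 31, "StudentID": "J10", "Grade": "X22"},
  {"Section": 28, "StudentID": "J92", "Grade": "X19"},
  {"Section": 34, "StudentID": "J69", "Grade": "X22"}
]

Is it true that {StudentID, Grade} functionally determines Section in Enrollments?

(StudentID=J92, Grade=X49): 1 row → Section = 24 ✓
(StudentID=J10, Grade=X19): 2 rows → Section = 31, 31 ✓
(StudentID=J10, Grade=X83): 1 row → Section = 20 ✓
(StudentID=J54, Grade=X83): 2 rows → Section = 29, 29 ✓
(StudentID=J69, Grade=X83): 2 rows → Section = 19, 19 ✓
(StudentID=J69, Grade=X22): 2 rows → Section = 34, 34 ✓
(StudentID=J92, Grade=X22): 1 row → Section = 30 ✓
(StudentID=J10, Grade=X49): 1 row → Section = 21 ✓
(StudentID=J10, Grade=X22): 1 row → Section = 31 ✓
(StudentID=J92, Grade=X19): 1 row → Section = 28 ✓
Every {StudentID, Grade} value is associated with a single Section value, so {StudentID, Grade} -> Section holds.

Yes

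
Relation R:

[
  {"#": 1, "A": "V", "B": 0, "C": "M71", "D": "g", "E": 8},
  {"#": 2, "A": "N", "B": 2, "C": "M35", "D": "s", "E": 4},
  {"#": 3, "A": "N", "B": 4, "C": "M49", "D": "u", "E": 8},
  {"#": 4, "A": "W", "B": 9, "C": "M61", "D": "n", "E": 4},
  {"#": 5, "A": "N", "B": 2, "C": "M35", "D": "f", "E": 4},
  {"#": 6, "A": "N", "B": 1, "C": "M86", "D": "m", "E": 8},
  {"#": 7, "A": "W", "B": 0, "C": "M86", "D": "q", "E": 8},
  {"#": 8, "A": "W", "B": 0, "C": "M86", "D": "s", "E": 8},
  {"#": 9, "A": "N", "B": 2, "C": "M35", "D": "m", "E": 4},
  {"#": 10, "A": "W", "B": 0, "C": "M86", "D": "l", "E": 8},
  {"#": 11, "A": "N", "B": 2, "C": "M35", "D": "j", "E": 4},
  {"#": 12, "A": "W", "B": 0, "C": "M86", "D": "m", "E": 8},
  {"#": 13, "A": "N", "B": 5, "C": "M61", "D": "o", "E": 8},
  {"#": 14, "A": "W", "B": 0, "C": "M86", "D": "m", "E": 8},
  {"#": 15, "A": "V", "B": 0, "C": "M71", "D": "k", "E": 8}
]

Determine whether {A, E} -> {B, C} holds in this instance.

(A=V, E=8): rows 1, 15 → {B,C} = (0, M71), (0, M71) ✓
(A=N, E=4): rows 2, 5, 9, 11 → {B,C} = (2, M35), (2, M35), (2, M35), (2, M35) ✓
(A=N, E=8): rows 3, 6, 13 → {B,C} takes values {(4, M49), (1, M86), (5, M61)} — violation
(A=W, E=4): row 4 → {B,C} = (9, M61) ✓
(A=W, E=8): rows 7, 8, 10, 12, 14 → {B,C} = (0, M86), (0, M86), (0, M86), (0, M86), (0, M86) ✓
Two rows agree on {A, E} but differ on {B, C}, so {A, E} -> {B, C} does not hold.

No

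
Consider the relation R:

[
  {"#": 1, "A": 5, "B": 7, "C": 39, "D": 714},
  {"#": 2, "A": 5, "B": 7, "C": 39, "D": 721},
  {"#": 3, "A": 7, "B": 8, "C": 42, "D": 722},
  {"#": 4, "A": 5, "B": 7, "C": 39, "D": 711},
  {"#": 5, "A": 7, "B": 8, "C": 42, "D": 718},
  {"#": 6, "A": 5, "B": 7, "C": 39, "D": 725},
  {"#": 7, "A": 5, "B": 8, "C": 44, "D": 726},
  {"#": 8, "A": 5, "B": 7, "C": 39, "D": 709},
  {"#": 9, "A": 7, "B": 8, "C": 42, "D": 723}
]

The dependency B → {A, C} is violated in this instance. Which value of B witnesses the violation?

B=7: rows 1, 2, 4, 6, 8 → {A,C} = (5, 39), (5, 39), (5, 39), (5, 39), (5, 39) ✓
B=8: rows 3, 5, 7, 9 → {A,C} takes values {(7, 42), (5, 44)} — violation
The only B value with inconsistent RHS is B=8.

8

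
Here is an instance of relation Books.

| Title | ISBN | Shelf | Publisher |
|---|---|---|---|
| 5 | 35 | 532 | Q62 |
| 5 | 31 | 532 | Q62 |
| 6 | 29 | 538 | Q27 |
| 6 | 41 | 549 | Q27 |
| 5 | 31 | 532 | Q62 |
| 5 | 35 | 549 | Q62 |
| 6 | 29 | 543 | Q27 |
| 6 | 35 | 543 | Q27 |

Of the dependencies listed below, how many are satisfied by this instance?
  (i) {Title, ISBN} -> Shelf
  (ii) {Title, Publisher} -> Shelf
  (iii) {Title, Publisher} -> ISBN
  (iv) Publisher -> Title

1

(i) {Title, ISBN} -> Shelf: (Title=5, ISBN=35): 2 rows → Shelf takes values {532, 549} — violation; (Title=6, ISBN=29): 2 rows → Shelf takes values {538, 543} — violation — fails.
(ii) {Title, Publisher} -> Shelf: (Title=5, Publisher=Q62): 4 rows → Shelf takes values {532, 549} — violation; (Title=6, Publisher=Q27): 4 rows → Shelf takes values {538, 549, 543} — violation — fails.
(iii) {Title, Publisher} -> ISBN: (Title=5, Publisher=Q62): 4 rows → ISBN takes values {35, 31} — violation; (Title=6, Publisher=Q27): 4 rows → ISBN takes values {29, 41, 35} — violation — fails.
(iv) Publisher -> Title: every LHS value maps to a single RHS value — holds.
1 of the 4 dependencies holds.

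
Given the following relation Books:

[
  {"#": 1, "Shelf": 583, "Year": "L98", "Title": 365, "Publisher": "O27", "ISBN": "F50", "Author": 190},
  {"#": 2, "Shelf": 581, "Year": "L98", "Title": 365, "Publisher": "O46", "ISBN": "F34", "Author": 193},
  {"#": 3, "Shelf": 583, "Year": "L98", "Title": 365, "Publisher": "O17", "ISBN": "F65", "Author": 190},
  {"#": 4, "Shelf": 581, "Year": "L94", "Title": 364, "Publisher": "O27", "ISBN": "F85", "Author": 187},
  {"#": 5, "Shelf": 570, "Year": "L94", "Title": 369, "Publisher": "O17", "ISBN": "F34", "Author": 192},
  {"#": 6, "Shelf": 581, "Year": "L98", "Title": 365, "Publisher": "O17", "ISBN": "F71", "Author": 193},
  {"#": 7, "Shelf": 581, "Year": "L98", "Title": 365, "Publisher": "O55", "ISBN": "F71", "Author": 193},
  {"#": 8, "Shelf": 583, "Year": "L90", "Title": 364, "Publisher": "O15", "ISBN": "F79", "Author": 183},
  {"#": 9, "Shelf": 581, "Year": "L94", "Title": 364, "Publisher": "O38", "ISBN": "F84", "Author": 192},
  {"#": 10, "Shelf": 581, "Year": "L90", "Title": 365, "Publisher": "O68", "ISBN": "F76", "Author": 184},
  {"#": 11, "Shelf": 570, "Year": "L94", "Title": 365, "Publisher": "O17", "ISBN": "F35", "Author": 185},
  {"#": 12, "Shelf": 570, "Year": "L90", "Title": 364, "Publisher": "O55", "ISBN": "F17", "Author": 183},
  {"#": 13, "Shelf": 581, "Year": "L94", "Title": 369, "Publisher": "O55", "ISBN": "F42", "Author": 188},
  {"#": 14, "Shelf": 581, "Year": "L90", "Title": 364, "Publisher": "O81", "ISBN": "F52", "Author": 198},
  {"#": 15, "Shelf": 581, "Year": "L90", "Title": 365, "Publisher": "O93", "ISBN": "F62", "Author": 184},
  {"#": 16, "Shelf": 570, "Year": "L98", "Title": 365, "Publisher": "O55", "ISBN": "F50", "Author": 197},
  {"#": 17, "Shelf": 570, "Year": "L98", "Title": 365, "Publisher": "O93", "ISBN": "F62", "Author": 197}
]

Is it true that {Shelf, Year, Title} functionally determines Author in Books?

No

(Shelf=583, Year=L98, Title=365): rows 1, 3 → Author = 190, 190 ✓
(Shelf=581, Year=L98, Title=365): rows 2, 6, 7 → Author = 193, 193, 193 ✓
(Shelf=581, Year=L94, Title=364): rows 4, 9 → Author takes values {187, 192} — violation
(Shelf=570, Year=L94, Title=369): row 5 → Author = 192 ✓
(Shelf=583, Year=L90, Title=364): row 8 → Author = 183 ✓
(Shelf=581, Year=L90, Title=365): rows 10, 15 → Author = 184, 184 ✓
(Shelf=570, Year=L94, Title=365): row 11 → Author = 185 ✓
(Shelf=570, Year=L90, Title=364): row 12 → Author = 183 ✓
(Shelf=581, Year=L94, Title=369): row 13 → Author = 188 ✓
(Shelf=581, Year=L90, Title=364): row 14 → Author = 198 ✓
(Shelf=570, Year=L98, Title=365): rows 16, 17 → Author = 197, 197 ✓
Two rows agree on {Shelf, Year, Title} but differ on Author, so {Shelf, Year, Title} → Author does not hold.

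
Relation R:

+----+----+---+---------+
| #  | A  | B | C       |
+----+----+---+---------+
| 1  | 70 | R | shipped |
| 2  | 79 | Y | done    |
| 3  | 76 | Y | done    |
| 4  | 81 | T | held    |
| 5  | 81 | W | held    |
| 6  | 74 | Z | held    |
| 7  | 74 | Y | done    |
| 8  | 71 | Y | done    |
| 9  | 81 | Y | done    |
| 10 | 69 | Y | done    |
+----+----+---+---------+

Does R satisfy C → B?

No

C=shipped: row 1 → B = R ✓
C=done: rows 2, 3, 7, 8, 9, 10 → B = Y, Y, Y, Y, Y, Y ✓
C=held: rows 4, 5, 6 → B takes values {T, W, Z} — violation
Two rows agree on C but differ on B, so C → B does not hold.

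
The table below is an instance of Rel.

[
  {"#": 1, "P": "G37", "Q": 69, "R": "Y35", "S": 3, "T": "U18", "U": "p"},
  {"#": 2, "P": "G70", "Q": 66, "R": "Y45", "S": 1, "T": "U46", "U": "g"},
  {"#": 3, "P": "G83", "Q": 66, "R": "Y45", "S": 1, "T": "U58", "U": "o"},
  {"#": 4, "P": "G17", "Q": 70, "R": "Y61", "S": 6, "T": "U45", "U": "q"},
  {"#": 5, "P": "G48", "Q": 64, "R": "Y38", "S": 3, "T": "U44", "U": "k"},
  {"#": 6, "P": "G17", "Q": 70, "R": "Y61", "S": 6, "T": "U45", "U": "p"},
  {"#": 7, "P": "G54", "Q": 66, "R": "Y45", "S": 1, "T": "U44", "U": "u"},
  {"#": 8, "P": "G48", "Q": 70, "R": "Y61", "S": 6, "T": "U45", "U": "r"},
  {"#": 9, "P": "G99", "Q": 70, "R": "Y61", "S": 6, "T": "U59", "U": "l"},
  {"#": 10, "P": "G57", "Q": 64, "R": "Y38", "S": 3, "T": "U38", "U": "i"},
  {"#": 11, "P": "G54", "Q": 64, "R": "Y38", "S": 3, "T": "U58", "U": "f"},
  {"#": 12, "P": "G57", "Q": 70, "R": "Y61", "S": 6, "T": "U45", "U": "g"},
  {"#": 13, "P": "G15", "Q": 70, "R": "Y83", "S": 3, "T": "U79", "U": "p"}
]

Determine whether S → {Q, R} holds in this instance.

No

S=3: rows 1, 5, 10, 11, 13 → {Q,R} takes values {(69, Y35), (64, Y38), (70, Y83)} — violation
S=1: rows 2, 3, 7 → {Q,R} = (66, Y45), (66, Y45), (66, Y45) ✓
S=6: rows 4, 6, 8, 9, 12 → {Q,R} = (70, Y61), (70, Y61), (70, Y61), (70, Y61), (70, Y61) ✓
Two rows agree on S but differ on {Q, R}, so S → {Q, R} does not hold.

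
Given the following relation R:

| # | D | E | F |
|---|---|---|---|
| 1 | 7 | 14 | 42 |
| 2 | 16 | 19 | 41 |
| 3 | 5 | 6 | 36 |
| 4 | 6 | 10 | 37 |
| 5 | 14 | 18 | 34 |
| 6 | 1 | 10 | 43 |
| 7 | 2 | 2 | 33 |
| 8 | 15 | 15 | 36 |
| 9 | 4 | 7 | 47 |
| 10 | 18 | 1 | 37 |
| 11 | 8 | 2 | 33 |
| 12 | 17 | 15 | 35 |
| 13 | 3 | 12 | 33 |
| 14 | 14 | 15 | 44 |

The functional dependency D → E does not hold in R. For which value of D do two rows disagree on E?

14

D=7: row 1 → E = 14 ✓
D=16: row 2 → E = 19 ✓
D=5: row 3 → E = 6 ✓
D=6: row 4 → E = 10 ✓
D=14: rows 5, 14 → E takes values {18, 15} — violation
D=1: row 6 → E = 10 ✓
D=2: row 7 → E = 2 ✓
D=15: row 8 → E = 15 ✓
D=4: row 9 → E = 7 ✓
D=18: row 10 → E = 1 ✓
D=8: row 11 → E = 2 ✓
D=17: row 12 → E = 15 ✓
D=3: row 13 → E = 12 ✓
The only D value with inconsistent E is D=14.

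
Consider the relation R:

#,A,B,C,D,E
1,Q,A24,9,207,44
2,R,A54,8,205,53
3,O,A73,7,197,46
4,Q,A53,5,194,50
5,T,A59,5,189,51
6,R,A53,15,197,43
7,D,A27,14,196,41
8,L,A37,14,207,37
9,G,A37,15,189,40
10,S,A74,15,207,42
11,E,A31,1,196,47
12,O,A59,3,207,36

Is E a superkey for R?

Yes

All 12 rows have distinct E values, so E → (all attributes) holds and E is a superkey.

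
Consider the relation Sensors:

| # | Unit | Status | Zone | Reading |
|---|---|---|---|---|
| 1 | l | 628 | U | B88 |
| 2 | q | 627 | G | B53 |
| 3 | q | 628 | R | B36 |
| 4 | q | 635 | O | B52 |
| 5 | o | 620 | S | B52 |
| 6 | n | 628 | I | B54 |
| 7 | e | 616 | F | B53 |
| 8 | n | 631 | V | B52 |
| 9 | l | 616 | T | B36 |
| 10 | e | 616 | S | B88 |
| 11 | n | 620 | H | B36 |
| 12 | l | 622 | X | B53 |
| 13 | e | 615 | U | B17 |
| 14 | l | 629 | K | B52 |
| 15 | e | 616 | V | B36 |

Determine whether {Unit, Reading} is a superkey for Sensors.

Yes

All 15 rows have distinct {Unit, Reading} values, so {Unit, Reading} → (all attributes) holds and {Unit, Reading} is a superkey.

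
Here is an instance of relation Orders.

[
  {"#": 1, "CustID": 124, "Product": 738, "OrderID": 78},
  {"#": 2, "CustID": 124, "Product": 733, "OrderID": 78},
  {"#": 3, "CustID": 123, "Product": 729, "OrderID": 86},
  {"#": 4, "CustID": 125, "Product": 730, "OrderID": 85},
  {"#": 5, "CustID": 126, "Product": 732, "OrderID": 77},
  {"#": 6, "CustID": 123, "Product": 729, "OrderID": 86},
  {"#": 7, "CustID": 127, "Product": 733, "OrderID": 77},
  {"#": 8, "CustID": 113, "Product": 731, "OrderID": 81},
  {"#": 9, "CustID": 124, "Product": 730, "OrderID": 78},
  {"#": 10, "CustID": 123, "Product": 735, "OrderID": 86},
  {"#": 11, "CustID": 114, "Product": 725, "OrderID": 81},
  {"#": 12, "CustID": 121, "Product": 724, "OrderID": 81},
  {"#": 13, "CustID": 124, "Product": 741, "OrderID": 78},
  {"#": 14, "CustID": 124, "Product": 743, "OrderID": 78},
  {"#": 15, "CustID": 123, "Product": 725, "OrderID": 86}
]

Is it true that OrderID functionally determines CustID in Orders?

OrderID=78: rows 1, 2, 9, 13, 14 → CustID = 124, 124, 124, 124, 124 ✓
OrderID=86: rows 3, 6, 10, 15 → CustID = 123, 123, 123, 123 ✓
OrderID=85: row 4 → CustID = 125 ✓
OrderID=77: rows 5, 7 → CustID takes values {126, 127} — violation
OrderID=81: rows 8, 11, 12 → CustID takes values {113, 114, 121} — violation
Two rows agree on OrderID but differ on CustID, so OrderID -> CustID does not hold.

No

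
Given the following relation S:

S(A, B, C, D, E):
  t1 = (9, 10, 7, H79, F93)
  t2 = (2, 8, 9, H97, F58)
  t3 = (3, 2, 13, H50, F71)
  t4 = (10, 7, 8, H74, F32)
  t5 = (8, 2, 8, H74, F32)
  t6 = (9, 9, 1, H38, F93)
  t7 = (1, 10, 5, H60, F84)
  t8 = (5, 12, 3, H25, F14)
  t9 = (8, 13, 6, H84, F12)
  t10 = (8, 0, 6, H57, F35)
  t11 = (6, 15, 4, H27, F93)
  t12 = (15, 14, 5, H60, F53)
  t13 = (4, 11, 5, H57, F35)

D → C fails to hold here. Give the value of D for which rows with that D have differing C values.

D=H79: row 1 → C = 7 ✓
D=H97: row 2 → C = 9 ✓
D=H50: row 3 → C = 13 ✓
D=H74: rows 4, 5 → C = 8, 8 ✓
D=H38: row 6 → C = 1 ✓
D=H60: rows 7, 12 → C = 5, 5 ✓
D=H25: row 8 → C = 3 ✓
D=H84: row 9 → C = 6 ✓
D=H57: rows 10, 13 → C takes values {6, 5} — violation
D=H27: row 11 → C = 4 ✓
The only D value with inconsistent C is D=H57.

H57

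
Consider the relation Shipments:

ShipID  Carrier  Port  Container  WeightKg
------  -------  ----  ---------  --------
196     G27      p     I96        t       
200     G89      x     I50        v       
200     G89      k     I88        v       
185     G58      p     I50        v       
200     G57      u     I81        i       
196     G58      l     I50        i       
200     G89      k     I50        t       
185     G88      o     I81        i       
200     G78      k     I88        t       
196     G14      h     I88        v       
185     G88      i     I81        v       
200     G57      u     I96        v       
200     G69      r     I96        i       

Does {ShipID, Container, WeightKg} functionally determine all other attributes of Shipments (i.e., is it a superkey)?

Yes

All 13 rows have distinct {ShipID, Container, WeightKg} values, so {ShipID, Container, WeightKg} → (all attributes) holds and {ShipID, Container, WeightKg} is a superkey.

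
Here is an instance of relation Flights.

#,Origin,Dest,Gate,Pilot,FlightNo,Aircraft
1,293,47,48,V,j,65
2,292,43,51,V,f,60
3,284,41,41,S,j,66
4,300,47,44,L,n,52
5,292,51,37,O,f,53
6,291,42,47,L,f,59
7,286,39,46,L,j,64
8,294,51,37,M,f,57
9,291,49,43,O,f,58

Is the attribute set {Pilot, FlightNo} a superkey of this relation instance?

Rows 5 and 9 have the same {Pilot, FlightNo} value (Pilot=O, FlightNo=f) but are distinct tuples, so {Pilot, FlightNo} does not determine every attribute — not a superkey.

No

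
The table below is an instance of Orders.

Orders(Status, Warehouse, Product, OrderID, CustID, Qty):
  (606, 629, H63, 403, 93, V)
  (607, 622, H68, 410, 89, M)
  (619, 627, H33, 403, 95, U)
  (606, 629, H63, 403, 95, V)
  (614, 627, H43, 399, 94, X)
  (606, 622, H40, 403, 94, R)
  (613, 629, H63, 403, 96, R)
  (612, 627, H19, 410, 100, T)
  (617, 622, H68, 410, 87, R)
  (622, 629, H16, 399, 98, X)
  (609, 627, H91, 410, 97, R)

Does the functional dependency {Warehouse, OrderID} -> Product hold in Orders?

No

(Warehouse=629, OrderID=403): 3 rows → Product = H63, H63, H63 ✓
(Warehouse=622, OrderID=410): 2 rows → Product = H68, H68 ✓
(Warehouse=627, OrderID=403): 1 row → Product = H33 ✓
(Warehouse=627, OrderID=399): 1 row → Product = H43 ✓
(Warehouse=622, OrderID=403): 1 row → Product = H40 ✓
(Warehouse=627, OrderID=410): 2 rows → Product takes values {H19, H91} — violation
(Warehouse=629, OrderID=399): 1 row → Product = H16 ✓
Two rows agree on {Warehouse, OrderID} but differ on Product, so {Warehouse, OrderID} -> Product does not hold.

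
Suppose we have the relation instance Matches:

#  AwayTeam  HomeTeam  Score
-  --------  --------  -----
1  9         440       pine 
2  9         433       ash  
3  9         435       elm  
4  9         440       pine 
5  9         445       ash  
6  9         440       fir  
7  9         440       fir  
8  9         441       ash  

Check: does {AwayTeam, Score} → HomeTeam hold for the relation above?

(AwayTeam=9, Score=pine): rows 1, 4 → HomeTeam = 440, 440 ✓
(AwayTeam=9, Score=ash): rows 2, 5, 8 → HomeTeam takes values {433, 445, 441} — violation
(AwayTeam=9, Score=elm): row 3 → HomeTeam = 435 ✓
(AwayTeam=9, Score=fir): rows 6, 7 → HomeTeam = 440, 440 ✓
Two rows agree on {AwayTeam, Score} but differ on HomeTeam, so {AwayTeam, Score} → HomeTeam does not hold.

No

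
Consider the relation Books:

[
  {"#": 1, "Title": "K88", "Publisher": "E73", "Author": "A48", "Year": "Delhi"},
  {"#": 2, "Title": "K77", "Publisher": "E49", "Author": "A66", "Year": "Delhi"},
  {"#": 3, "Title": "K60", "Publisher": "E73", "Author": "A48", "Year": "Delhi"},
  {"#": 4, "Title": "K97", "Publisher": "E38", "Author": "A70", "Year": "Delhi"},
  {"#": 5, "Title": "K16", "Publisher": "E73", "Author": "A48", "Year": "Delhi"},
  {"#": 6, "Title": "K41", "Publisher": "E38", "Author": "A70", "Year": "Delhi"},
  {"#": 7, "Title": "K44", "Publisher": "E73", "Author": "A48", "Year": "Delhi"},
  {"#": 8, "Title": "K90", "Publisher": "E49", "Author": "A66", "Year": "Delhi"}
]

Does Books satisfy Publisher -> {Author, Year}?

Publisher=E73: rows 1, 3, 5, 7 → {Author,Year} = (A48, Delhi), (A48, Delhi), (A48, Delhi), (A48, Delhi) ✓
Publisher=E49: rows 2, 8 → {Author,Year} = (A66, Delhi), (A66, Delhi) ✓
Publisher=E38: rows 4, 6 → {Author,Year} = (A70, Delhi), (A70, Delhi) ✓
Every Publisher value is associated with a single {Author, Year} value, so Publisher -> {Author, Year} holds.

Yes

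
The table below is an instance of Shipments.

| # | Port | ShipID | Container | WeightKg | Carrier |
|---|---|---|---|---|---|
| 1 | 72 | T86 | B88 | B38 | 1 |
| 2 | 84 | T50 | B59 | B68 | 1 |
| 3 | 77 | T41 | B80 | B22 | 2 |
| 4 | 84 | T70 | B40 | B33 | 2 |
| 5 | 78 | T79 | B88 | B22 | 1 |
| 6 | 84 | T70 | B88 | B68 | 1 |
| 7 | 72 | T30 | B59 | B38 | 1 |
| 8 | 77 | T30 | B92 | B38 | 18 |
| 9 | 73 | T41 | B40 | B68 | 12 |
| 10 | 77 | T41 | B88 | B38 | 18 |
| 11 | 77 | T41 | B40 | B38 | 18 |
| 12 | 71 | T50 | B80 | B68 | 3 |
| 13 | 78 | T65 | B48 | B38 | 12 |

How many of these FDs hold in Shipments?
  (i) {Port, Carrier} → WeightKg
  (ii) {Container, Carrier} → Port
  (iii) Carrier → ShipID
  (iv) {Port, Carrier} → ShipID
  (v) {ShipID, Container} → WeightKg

(i) {Port, Carrier} → WeightKg: every LHS value maps to a single RHS value — holds.
(ii) {Container, Carrier} → Port: (Container=B88, Carrier=1): rows 1, 5, 6 → Port takes values {72, 78, 84} — violation; (Container=B59, Carrier=1): rows 2, 7 → Port takes values {84, 72} — violation — fails.
(iii) Carrier → ShipID: Carrier=1: rows 1, 2, 5, 6, 7 → ShipID takes values {T86, T50, T79, T70, T30} — violation; Carrier=2: rows 3, 4 → ShipID takes values {T41, T70} — violation; Carrier=18: rows 8, 10, 11 → ShipID takes values {T30, T41} — violation; Carrier=12: rows 9, 13 → ShipID takes values {T41, T65} — violation — fails.
(iv) {Port, Carrier} → ShipID: (Port=72, Carrier=1): rows 1, 7 → ShipID takes values {T86, T30} — violation; (Port=84, Carrier=1): rows 2, 6 → ShipID takes values {T50, T70} — violation; (Port=77, Carrier=18): rows 8, 10, 11 → ShipID takes values {T30, T41} — violation — fails.
(v) {ShipID, Container} → WeightKg: (ShipID=T41, Container=B40): rows 9, 11 → WeightKg takes values {B68, B38} — violation — fails.
1 of the 5 dependencies holds.

1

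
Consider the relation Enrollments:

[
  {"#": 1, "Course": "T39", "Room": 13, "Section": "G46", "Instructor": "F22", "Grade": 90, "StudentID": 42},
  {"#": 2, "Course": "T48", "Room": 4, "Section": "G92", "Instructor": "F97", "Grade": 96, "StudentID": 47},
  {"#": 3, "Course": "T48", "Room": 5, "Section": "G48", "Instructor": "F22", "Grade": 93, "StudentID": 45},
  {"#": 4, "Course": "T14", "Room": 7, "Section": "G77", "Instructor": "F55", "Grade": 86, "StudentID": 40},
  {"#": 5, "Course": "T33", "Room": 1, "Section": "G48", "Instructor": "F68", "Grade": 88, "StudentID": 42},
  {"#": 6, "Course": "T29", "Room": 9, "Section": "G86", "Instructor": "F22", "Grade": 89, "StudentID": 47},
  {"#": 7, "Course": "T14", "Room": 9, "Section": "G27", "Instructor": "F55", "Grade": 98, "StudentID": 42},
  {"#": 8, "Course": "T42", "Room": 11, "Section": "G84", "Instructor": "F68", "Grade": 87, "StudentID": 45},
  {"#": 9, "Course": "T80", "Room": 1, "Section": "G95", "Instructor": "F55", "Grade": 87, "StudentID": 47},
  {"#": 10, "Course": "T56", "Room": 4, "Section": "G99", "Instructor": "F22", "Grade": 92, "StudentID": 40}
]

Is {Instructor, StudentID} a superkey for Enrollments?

Yes

All 10 rows have distinct {Instructor, StudentID} values, so {Instructor, StudentID} → (all attributes) holds and {Instructor, StudentID} is a superkey.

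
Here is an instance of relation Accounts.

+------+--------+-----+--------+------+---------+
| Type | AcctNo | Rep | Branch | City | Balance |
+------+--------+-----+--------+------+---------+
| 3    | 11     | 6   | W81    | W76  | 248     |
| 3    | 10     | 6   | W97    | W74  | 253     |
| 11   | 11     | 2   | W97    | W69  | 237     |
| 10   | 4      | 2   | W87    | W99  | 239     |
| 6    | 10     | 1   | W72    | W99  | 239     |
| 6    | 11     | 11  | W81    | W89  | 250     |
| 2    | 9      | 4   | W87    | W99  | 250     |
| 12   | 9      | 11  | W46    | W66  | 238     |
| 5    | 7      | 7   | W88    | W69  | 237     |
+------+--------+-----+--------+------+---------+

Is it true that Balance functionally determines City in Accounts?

Balance=248: 1 row → City = W76 ✓
Balance=253: 1 row → City = W74 ✓
Balance=237: 2 rows → City = W69, W69 ✓
Balance=239: 2 rows → City = W99, W99 ✓
Balance=250: 2 rows → City takes values {W89, W99} — violation
Balance=238: 1 row → City = W66 ✓
Two rows agree on Balance but differ on City, so Balance → City does not hold.

No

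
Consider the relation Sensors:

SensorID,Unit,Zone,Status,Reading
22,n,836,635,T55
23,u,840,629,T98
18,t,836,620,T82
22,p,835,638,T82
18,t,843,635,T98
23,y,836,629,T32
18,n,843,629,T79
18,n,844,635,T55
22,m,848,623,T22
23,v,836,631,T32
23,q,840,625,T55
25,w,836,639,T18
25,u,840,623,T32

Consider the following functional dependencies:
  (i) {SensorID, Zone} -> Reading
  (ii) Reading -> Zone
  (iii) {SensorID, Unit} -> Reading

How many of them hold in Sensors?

(i) {SensorID, Zone} -> Reading: (SensorID=23, Zone=840): 2 rows → Reading takes values {T98, T55} — violation; (SensorID=18, Zone=843): 2 rows → Reading takes values {T98, T79} — violation — fails.
(ii) Reading -> Zone: Reading=T55: 3 rows → Zone takes values {836, 844, 840} — violation; Reading=T98: 2 rows → Zone takes values {840, 843} — violation; Reading=T82: 2 rows → Zone takes values {836, 835} — violation; Reading=T32: 3 rows → Zone takes values {836, 840} — violation — fails.
(iii) {SensorID, Unit} -> Reading: (SensorID=18, Unit=t): 2 rows → Reading takes values {T82, T98} — violation; (SensorID=18, Unit=n): 2 rows → Reading takes values {T79, T55} — violation — fails.
None of the 3 dependencies hold.

0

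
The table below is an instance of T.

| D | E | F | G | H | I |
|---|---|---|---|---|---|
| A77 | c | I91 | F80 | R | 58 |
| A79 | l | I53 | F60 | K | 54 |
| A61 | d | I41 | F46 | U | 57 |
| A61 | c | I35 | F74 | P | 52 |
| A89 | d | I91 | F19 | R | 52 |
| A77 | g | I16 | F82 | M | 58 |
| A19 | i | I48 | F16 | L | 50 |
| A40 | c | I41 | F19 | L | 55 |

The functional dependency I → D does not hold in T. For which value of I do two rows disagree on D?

I=58: 2 rows → D = A77, A77 ✓
I=54: 1 row → D = A79 ✓
I=57: 1 row → D = A61 ✓
I=52: 2 rows → D takes values {A61, A89} — violation
I=50: 1 row → D = A19 ✓
I=55: 1 row → D = A40 ✓
The only I value with inconsistent D is I=52.

52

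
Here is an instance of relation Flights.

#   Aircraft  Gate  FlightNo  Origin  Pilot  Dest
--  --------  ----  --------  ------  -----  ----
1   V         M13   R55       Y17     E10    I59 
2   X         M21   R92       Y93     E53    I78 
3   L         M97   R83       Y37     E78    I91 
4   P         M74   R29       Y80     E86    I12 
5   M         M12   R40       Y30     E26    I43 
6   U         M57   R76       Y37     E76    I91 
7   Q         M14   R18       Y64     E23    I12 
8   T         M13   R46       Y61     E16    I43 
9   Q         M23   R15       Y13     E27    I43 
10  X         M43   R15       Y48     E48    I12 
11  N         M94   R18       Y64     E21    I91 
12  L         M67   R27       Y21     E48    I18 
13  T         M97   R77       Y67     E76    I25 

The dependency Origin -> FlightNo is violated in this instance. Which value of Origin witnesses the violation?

Origin=Y17: row 1 → FlightNo = R55 ✓
Origin=Y93: row 2 → FlightNo = R92 ✓
Origin=Y37: rows 3, 6 → FlightNo takes values {R83, R76} — violation
Origin=Y80: row 4 → FlightNo = R29 ✓
Origin=Y30: row 5 → FlightNo = R40 ✓
Origin=Y64: rows 7, 11 → FlightNo = R18, R18 ✓
Origin=Y61: row 8 → FlightNo = R46 ✓
Origin=Y13: row 9 → FlightNo = R15 ✓
Origin=Y48: row 10 → FlightNo = R15 ✓
Origin=Y21: row 12 → FlightNo = R27 ✓
Origin=Y67: row 13 → FlightNo = R77 ✓
The only Origin value with inconsistent FlightNo is Origin=Y37.

Y37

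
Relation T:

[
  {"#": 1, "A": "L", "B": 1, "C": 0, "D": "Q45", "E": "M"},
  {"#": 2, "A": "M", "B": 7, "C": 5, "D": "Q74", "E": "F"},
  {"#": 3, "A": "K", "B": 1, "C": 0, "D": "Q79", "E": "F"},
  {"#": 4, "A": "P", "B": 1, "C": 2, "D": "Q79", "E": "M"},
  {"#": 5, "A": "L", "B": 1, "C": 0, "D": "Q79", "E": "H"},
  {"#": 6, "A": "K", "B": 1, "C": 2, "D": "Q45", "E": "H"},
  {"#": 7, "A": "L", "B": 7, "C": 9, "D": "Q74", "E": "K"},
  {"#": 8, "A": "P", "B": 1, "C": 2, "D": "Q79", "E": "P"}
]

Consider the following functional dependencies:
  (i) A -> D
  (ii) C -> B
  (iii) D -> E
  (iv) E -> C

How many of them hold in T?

(i) A -> D: A=L: rows 1, 5, 7 → D takes values {Q45, Q79, Q74} — violation; A=K: rows 3, 6 → D takes values {Q79, Q45} — violation — fails.
(ii) C -> B: every LHS value maps to a single RHS value — holds.
(iii) D -> E: D=Q45: rows 1, 6 → E takes values {M, H} — violation; D=Q74: rows 2, 7 → E takes values {F, K} — violation; D=Q79: rows 3, 4, 5, 8 → E takes values {F, M, H, P} — violation — fails.
(iv) E -> C: E=M: rows 1, 4 → C takes values {0, 2} — violation; E=F: rows 2, 3 → C takes values {5, 0} — violation; E=H: rows 5, 6 → C takes values {0, 2} — violation — fails.
1 of the 4 dependencies holds.

1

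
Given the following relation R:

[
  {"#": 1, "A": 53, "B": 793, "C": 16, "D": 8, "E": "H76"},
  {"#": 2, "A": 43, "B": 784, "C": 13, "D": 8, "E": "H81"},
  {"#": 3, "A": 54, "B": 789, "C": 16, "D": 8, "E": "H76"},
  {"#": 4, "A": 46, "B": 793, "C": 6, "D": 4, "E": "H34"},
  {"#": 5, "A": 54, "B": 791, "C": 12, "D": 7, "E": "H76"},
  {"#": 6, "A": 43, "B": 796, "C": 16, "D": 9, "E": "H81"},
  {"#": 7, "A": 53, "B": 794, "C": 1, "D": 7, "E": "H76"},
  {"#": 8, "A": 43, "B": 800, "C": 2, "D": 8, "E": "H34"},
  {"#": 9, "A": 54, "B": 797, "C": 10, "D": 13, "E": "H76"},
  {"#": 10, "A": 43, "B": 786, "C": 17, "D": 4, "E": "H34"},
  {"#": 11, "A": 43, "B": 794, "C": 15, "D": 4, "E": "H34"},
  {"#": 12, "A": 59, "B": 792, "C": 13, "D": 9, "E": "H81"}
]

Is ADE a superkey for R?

No

Rows 10 and 11 have the same ADE value (A=43, D=4, E=H34) but are distinct tuples, so ADE does not determine every attribute — not a superkey.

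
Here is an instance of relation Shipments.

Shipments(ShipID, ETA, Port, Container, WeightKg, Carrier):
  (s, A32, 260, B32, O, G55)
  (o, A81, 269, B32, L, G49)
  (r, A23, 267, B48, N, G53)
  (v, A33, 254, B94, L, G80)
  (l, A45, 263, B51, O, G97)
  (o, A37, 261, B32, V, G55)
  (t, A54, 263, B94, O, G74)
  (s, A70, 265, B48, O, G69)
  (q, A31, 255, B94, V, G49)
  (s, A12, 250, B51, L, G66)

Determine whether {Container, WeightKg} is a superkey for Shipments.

Yes

All 10 rows have distinct {Container, WeightKg} values, so {Container, WeightKg} → (all attributes) holds and {Container, WeightKg} is a superkey.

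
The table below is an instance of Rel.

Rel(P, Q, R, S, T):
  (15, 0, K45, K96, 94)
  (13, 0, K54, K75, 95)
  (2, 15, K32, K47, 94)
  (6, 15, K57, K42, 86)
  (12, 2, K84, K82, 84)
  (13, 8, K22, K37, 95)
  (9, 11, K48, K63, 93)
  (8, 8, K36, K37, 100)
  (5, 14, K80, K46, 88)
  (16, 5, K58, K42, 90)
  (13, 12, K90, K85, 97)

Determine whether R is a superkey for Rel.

All 11 rows have distinct R values, so R → (all attributes) holds and R is a superkey.

Yes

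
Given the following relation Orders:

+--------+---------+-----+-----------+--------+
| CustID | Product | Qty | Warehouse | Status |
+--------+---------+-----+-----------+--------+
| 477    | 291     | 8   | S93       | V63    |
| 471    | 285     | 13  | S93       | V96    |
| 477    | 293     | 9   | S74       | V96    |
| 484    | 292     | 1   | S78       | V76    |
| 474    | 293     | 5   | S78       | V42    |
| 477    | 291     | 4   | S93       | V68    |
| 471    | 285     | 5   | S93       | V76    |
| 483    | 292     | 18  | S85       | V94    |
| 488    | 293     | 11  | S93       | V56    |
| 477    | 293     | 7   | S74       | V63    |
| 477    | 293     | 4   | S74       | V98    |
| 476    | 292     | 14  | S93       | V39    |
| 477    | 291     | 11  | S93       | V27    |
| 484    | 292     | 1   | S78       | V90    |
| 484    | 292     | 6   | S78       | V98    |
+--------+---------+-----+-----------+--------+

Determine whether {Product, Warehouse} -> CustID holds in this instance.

(Product=291, Warehouse=S93): 3 rows → CustID = 477, 477, 477 ✓
(Product=285, Warehouse=S93): 2 rows → CustID = 471, 471 ✓
(Product=293, Warehouse=S74): 3 rows → CustID = 477, 477, 477 ✓
(Product=292, Warehouse=S78): 3 rows → CustID = 484, 484, 484 ✓
(Product=293, Warehouse=S78): 1 row → CustID = 474 ✓
(Product=292, Warehouse=S85): 1 row → CustID = 483 ✓
(Product=293, Warehouse=S93): 1 row → CustID = 488 ✓
(Product=292, Warehouse=S93): 1 row → CustID = 476 ✓
Every {Product, Warehouse} value is associated with a single CustID value, so {Product, Warehouse} -> CustID holds.

Yes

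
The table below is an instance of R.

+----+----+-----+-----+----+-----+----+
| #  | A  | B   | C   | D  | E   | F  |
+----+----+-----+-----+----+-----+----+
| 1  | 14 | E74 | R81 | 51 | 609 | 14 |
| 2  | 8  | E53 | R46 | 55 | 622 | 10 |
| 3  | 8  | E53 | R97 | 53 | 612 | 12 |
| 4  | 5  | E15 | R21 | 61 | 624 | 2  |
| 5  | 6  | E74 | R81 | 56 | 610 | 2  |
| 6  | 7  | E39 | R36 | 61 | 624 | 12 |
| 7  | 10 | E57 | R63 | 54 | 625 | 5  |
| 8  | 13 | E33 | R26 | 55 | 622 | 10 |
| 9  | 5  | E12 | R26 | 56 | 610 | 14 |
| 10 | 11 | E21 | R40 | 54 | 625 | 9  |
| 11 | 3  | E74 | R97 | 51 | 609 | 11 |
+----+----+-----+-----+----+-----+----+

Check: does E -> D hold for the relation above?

E=609: rows 1, 11 → D = 51, 51 ✓
E=622: rows 2, 8 → D = 55, 55 ✓
E=612: row 3 → D = 53 ✓
E=624: rows 4, 6 → D = 61, 61 ✓
E=610: rows 5, 9 → D = 56, 56 ✓
E=625: rows 7, 10 → D = 54, 54 ✓
Every E value is associated with a single D value, so E -> D holds.

Yes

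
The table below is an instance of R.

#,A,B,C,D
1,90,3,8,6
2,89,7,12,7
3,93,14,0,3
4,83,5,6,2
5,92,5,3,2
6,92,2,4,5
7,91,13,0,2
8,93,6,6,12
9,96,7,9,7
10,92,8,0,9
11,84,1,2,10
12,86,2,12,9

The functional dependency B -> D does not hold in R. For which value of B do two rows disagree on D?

2

B=3: row 1 → D = 6 ✓
B=7: rows 2, 9 → D = 7, 7 ✓
B=14: row 3 → D = 3 ✓
B=5: rows 4, 5 → D = 2, 2 ✓
B=2: rows 6, 12 → D takes values {5, 9} — violation
B=13: row 7 → D = 2 ✓
B=6: row 8 → D = 12 ✓
B=8: row 10 → D = 9 ✓
B=1: row 11 → D = 10 ✓
The only B value with inconsistent D is B=2.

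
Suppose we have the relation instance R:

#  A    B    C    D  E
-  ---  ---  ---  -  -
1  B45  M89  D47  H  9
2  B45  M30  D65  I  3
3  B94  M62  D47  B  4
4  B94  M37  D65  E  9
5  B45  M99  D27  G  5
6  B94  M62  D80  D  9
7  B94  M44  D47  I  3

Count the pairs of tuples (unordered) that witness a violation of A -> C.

A=B45: violating pairs (1,2), (1,5), (2,5) — 3 pairs.
A=B94: violating pairs (3,4), (3,6), (4,6), (4,7), (6,7) — 5 pairs.

8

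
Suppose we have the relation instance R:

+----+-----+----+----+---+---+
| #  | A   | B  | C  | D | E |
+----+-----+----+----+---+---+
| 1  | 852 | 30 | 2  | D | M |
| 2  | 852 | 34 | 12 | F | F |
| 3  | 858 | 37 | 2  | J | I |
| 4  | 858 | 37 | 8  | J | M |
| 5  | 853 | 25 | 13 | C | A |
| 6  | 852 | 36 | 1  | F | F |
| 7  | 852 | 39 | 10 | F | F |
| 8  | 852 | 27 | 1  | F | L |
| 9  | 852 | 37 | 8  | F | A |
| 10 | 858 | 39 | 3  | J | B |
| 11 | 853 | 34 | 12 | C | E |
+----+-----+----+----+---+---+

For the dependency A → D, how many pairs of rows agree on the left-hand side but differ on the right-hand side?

5

A=852: violating pairs (1,2), (1,6), (1,7), (1,8), (1,9) — 5 pairs.
A=858: all 3 rows agree on D — 0 pairs.
A=853: all 2 rows agree on D — 0 pairs.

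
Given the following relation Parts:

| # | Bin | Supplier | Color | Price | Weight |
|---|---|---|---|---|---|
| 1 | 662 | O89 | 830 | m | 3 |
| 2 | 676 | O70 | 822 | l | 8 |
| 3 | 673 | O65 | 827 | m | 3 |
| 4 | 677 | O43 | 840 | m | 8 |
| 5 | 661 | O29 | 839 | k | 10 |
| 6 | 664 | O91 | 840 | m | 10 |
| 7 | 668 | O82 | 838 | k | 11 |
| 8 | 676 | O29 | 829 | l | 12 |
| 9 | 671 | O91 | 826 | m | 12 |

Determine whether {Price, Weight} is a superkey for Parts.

Rows 1 and 3 have the same {Price, Weight} value (Price=m, Weight=3) but are distinct tuples, so {Price, Weight} does not determine every attribute — not a superkey.

No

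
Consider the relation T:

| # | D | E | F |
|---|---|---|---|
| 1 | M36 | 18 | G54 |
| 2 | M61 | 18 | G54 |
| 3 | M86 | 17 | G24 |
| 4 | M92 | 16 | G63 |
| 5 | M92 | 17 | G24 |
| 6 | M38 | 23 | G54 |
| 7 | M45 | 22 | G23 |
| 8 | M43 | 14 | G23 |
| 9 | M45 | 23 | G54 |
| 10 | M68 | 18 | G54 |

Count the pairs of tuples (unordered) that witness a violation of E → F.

E=18: all 3 rows agree on F — 0 pairs.
E=17: all 2 rows agree on F — 0 pairs.
E=23: all 2 rows agree on F — 0 pairs.

0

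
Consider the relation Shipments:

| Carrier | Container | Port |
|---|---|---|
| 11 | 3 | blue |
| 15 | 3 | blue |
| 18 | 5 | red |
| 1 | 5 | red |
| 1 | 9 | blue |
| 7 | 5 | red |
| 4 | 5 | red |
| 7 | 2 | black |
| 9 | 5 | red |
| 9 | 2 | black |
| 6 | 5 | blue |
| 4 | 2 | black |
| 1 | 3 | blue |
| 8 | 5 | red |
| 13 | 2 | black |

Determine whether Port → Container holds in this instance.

No

Port=blue: 5 rows → Container takes values {3, 9, 5} — violation
Port=red: 6 rows → Container = 5, 5, 5, 5, 5, 5 ✓
Port=black: 4 rows → Container = 2, 2, 2, 2 ✓
Two rows agree on Port but differ on Container, so Port → Container does not hold.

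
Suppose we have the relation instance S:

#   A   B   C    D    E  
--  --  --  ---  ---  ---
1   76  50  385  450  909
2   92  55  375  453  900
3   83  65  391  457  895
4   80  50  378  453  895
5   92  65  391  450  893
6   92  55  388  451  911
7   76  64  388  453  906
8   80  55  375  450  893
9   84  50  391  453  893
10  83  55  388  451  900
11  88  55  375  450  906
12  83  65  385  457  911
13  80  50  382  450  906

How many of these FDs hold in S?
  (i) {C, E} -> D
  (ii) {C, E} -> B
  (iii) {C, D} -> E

(i) {C, E} -> D: (C=391, E=893): rows 5, 9 → D takes values {450, 453} — violation — fails.
(ii) {C, E} -> B: (C=391, E=893): rows 5, 9 → B takes values {65, 50} — violation — fails.
(iii) {C, D} -> E: (C=388, D=451): rows 6, 10 → E takes values {911, 900} — violation; (C=375, D=450): rows 8, 11 → E takes values {893, 906} — violation — fails.
None of the 3 dependencies hold.

0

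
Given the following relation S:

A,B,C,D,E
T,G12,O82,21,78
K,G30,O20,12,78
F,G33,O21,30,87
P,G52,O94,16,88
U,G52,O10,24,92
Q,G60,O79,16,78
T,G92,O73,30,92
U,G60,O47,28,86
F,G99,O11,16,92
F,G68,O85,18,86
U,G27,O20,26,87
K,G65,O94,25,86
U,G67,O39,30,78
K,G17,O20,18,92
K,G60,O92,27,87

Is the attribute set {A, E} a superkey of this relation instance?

Yes

All 15 rows have distinct {A, E} values, so {A, E} → (all attributes) holds and {A, E} is a superkey.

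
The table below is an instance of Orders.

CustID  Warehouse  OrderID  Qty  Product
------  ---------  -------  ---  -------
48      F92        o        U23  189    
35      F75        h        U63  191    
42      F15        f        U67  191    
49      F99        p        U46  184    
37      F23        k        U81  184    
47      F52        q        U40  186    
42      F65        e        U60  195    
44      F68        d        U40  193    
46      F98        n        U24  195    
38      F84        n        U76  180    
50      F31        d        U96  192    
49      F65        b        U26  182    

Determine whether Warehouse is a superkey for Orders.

Two distinct rows share Warehouse=F65, so Warehouse does not determine every attribute — not a superkey.

No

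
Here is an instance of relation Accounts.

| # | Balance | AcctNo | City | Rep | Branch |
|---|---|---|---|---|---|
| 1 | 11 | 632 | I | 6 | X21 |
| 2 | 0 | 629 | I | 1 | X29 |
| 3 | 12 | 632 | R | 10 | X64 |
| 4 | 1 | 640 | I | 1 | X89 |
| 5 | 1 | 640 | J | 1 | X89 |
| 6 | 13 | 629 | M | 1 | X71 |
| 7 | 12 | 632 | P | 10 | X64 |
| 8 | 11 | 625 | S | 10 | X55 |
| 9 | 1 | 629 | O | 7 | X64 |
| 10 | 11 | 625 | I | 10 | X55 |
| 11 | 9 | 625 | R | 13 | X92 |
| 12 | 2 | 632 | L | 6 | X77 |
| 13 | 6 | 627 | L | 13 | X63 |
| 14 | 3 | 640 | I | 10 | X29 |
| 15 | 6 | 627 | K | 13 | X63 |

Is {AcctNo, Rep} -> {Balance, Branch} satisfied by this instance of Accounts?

No

(AcctNo=632, Rep=6): rows 1, 12 → {Balance,Branch} takes values {(11, X21), (2, X77)} — violation
(AcctNo=629, Rep=1): rows 2, 6 → {Balance,Branch} takes values {(0, X29), (13, X71)} — violation
(AcctNo=632, Rep=10): rows 3, 7 → {Balance,Branch} = (12, X64), (12, X64) ✓
(AcctNo=640, Rep=1): rows 4, 5 → {Balance,Branch} = (1, X89), (1, X89) ✓
(AcctNo=625, Rep=10): rows 8, 10 → {Balance,Branch} = (11, X55), (11, X55) ✓
(AcctNo=629, Rep=7): row 9 → {Balance,Branch} = (1, X64) ✓
(AcctNo=625, Rep=13): row 11 → {Balance,Branch} = (9, X92) ✓
(AcctNo=627, Rep=13): rows 13, 15 → {Balance,Branch} = (6, X63), (6, X63) ✓
(AcctNo=640, Rep=10): row 14 → {Balance,Branch} = (3, X29) ✓
Two rows agree on {AcctNo, Rep} but differ on {Balance, Branch}, so {AcctNo, Rep} -> {Balance, Branch} does not hold.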